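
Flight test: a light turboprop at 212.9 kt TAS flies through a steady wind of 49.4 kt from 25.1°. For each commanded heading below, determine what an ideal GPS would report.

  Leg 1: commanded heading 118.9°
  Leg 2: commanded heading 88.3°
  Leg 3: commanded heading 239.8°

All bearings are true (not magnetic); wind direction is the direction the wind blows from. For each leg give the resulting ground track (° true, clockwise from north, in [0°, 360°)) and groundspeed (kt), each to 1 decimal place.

Leg 1: heading 118.9°; drift +12.8° → track 131.7°, groundspeed 221.7 kt
Leg 2: heading 88.3°; drift +13.0° → track 101.3°, groundspeed 195.7 kt
Leg 3: heading 239.8°; drift -6.3° → track 233.5°, groundspeed 255.1 kt

Leg 1: track=131.7°, groundspeed=221.7 kt
Leg 2: track=101.3°, groundspeed=195.7 kt
Leg 3: track=233.5°, groundspeed=255.1 kt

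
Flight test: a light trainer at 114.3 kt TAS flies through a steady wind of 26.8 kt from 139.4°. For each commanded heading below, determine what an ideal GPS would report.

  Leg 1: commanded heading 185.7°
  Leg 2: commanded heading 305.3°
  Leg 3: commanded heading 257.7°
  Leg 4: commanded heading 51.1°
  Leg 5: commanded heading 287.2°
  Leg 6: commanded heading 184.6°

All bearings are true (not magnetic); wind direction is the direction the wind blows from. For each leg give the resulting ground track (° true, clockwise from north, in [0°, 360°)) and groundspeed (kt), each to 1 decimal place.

Leg 1: heading 185.7°; drift +11.4° → track 197.1°, groundspeed 97.7 kt
Leg 2: heading 305.3°; drift +2.7° → track 308.0°, groundspeed 140.4 kt
Leg 3: heading 257.7°; drift +10.5° → track 268.2°, groundspeed 129.2 kt
Leg 4: heading 51.1°; drift -13.3° → track 37.8°, groundspeed 116.6 kt
Leg 5: heading 287.2°; drift +6.0° → track 293.2°, groundspeed 137.7 kt
Leg 6: heading 184.6°; drift +11.3° → track 195.9°, groundspeed 97.3 kt

Leg 1: track=197.1°, groundspeed=97.7 kt
Leg 2: track=308.0°, groundspeed=140.4 kt
Leg 3: track=268.2°, groundspeed=129.2 kt
Leg 4: track=37.8°, groundspeed=116.6 kt
Leg 5: track=293.2°, groundspeed=137.7 kt
Leg 6: track=195.9°, groundspeed=97.3 kt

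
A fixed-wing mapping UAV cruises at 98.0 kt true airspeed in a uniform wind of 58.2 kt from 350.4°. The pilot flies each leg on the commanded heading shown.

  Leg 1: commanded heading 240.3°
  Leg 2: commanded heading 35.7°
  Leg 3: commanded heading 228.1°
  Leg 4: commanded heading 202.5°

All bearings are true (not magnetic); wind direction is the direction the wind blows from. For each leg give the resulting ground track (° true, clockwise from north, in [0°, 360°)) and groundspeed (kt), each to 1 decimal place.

Leg 1: track=215.4°, groundspeed=130.0 kt
Leg 2: track=71.6°, groundspeed=70.5 kt
Leg 3: track=207.2°, groundspeed=138.2 kt
Leg 4: track=190.6°, groundspeed=150.5 kt

Leg 1: heading 240.3°; drift -24.9° → track 215.4°, groundspeed 130.0 kt
Leg 2: heading 35.7°; drift +35.9° → track 71.6°, groundspeed 70.5 kt
Leg 3: heading 228.1°; drift -20.9° → track 207.2°, groundspeed 138.2 kt
Leg 4: heading 202.5°; drift -11.9° → track 190.6°, groundspeed 150.5 kt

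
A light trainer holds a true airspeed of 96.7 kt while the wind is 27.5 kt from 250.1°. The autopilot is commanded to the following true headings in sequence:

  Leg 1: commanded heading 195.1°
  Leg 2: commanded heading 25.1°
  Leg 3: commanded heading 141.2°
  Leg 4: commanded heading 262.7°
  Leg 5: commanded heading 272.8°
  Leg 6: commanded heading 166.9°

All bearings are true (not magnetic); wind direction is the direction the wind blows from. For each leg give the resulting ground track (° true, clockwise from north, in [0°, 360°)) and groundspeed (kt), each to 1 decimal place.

Leg 1: track=179.5°, groundspeed=84.0 kt
Leg 2: track=34.6°, groundspeed=117.8 kt
Leg 3: track=127.4°, groundspeed=108.8 kt
Leg 4: track=267.6°, groundspeed=70.1 kt
Leg 5: track=281.3°, groundspeed=72.1 kt
Leg 6: track=150.6°, groundspeed=97.4 kt

Leg 1: heading 195.1°; drift -15.6° → track 179.5°, groundspeed 84.0 kt
Leg 2: heading 25.1°; drift +9.5° → track 34.6°, groundspeed 117.8 kt
Leg 3: heading 141.2°; drift -13.8° → track 127.4°, groundspeed 108.8 kt
Leg 4: heading 262.7°; drift +4.9° → track 267.6°, groundspeed 70.1 kt
Leg 5: heading 272.8°; drift +8.5° → track 281.3°, groundspeed 72.1 kt
Leg 6: heading 166.9°; drift -16.3° → track 150.6°, groundspeed 97.4 kt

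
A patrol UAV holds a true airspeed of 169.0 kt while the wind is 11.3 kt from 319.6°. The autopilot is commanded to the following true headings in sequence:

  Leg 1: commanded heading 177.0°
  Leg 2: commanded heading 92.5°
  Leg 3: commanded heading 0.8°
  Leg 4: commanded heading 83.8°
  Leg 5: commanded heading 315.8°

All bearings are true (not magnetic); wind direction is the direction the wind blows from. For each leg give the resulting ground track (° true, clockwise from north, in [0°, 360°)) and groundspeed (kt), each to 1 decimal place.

Leg 1: track=174.8°, groundspeed=178.1 kt
Leg 2: track=95.2°, groundspeed=176.9 kt
Leg 3: track=3.5°, groundspeed=160.7 kt
Leg 4: track=86.9°, groundspeed=175.6 kt
Leg 5: track=315.5°, groundspeed=157.7 kt

Leg 1: heading 177.0°; drift -2.2° → track 174.8°, groundspeed 178.1 kt
Leg 2: heading 92.5°; drift +2.7° → track 95.2°, groundspeed 176.9 kt
Leg 3: heading 0.8°; drift +2.7° → track 3.5°, groundspeed 160.7 kt
Leg 4: heading 83.8°; drift +3.1° → track 86.9°, groundspeed 175.6 kt
Leg 5: heading 315.8°; drift -0.3° → track 315.5°, groundspeed 157.7 kt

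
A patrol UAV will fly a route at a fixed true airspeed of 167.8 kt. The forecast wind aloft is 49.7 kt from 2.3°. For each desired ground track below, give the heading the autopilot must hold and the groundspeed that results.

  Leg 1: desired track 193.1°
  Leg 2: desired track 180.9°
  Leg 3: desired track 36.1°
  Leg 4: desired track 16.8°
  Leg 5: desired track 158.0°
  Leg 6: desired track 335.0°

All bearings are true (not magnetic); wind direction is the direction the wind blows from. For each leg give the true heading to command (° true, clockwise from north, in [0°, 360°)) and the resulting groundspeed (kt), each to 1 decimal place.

Leg 1: desired track 193.1°; wind correction +3.2° → command heading 196.3°, groundspeed 216.4 kt
Leg 2: desired track 180.9°; wind correction -0.4° → command heading 180.5°, groundspeed 217.5 kt
Leg 3: desired track 36.1°; wind correction -9.5° → command heading 26.6°, groundspeed 124.2 kt
Leg 4: desired track 16.8°; wind correction -4.3° → command heading 12.5°, groundspeed 119.2 kt
Leg 5: desired track 158.0°; wind correction -7.0° → command heading 151.0°, groundspeed 211.8 kt
Leg 6: desired track 335.0°; wind correction +7.8° → command heading 342.8°, groundspeed 122.1 kt

Leg 1: heading=196.3°, groundspeed=216.4 kt
Leg 2: heading=180.5°, groundspeed=217.5 kt
Leg 3: heading=26.6°, groundspeed=124.2 kt
Leg 4: heading=12.5°, groundspeed=119.2 kt
Leg 5: heading=151.0°, groundspeed=211.8 kt
Leg 6: heading=342.8°, groundspeed=122.1 kt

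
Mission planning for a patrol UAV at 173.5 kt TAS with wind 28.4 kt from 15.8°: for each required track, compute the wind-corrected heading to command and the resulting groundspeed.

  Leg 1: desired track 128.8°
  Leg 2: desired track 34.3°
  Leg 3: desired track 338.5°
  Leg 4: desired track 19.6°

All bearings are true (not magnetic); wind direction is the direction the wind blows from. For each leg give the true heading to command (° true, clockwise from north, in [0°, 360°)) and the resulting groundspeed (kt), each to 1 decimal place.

Leg 1: heading=120.1°, groundspeed=182.6 kt
Leg 2: heading=31.3°, groundspeed=146.3 kt
Leg 3: heading=344.2°, groundspeed=150.1 kt
Leg 4: heading=19.0°, groundspeed=145.2 kt

Leg 1: desired track 128.8°; wind correction -8.7° → command heading 120.1°, groundspeed 182.6 kt
Leg 2: desired track 34.3°; wind correction -3.0° → command heading 31.3°, groundspeed 146.3 kt
Leg 3: desired track 338.5°; wind correction +5.7° → command heading 344.2°, groundspeed 150.1 kt
Leg 4: desired track 19.6°; wind correction -0.6° → command heading 19.0°, groundspeed 145.2 kt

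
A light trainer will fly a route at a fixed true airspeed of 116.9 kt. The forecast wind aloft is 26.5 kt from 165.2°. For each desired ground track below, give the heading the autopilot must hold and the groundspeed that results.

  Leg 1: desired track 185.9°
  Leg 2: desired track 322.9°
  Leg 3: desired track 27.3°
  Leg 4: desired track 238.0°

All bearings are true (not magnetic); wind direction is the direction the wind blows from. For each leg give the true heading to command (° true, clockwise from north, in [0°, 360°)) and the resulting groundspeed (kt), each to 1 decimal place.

Leg 1: heading=181.3°, groundspeed=91.7 kt
Leg 2: heading=318.0°, groundspeed=141.0 kt
Leg 3: heading=36.0°, groundspeed=135.2 kt
Leg 4: heading=225.5°, groundspeed=106.3 kt

Leg 1: desired track 185.9°; wind correction -4.6° → command heading 181.3°, groundspeed 91.7 kt
Leg 2: desired track 322.9°; wind correction -4.9° → command heading 318.0°, groundspeed 141.0 kt
Leg 3: desired track 27.3°; wind correction +8.7° → command heading 36.0°, groundspeed 135.2 kt
Leg 4: desired track 238.0°; wind correction -12.5° → command heading 225.5°, groundspeed 106.3 kt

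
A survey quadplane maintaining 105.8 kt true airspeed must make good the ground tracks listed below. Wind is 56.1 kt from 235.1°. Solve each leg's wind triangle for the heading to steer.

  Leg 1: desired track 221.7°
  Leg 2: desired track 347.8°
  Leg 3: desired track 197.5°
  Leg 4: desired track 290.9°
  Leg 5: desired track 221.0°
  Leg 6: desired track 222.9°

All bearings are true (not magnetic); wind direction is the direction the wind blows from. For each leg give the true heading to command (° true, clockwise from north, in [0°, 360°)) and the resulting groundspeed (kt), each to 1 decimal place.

Leg 1: heading=228.8°, groundspeed=50.4 kt
Leg 2: heading=318.5°, groundspeed=113.9 kt
Leg 3: heading=216.4°, groundspeed=55.7 kt
Leg 4: heading=264.9°, groundspeed=63.5 kt
Leg 5: heading=228.4°, groundspeed=50.5 kt
Leg 6: heading=229.3°, groundspeed=50.3 kt

Leg 1: desired track 221.7°; wind correction +7.1° → command heading 228.8°, groundspeed 50.4 kt
Leg 2: desired track 347.8°; wind correction -29.3° → command heading 318.5°, groundspeed 113.9 kt
Leg 3: desired track 197.5°; wind correction +18.9° → command heading 216.4°, groundspeed 55.7 kt
Leg 4: desired track 290.9°; wind correction -26.0° → command heading 264.9°, groundspeed 63.5 kt
Leg 5: desired track 221.0°; wind correction +7.4° → command heading 228.4°, groundspeed 50.5 kt
Leg 6: desired track 222.9°; wind correction +6.4° → command heading 229.3°, groundspeed 50.3 kt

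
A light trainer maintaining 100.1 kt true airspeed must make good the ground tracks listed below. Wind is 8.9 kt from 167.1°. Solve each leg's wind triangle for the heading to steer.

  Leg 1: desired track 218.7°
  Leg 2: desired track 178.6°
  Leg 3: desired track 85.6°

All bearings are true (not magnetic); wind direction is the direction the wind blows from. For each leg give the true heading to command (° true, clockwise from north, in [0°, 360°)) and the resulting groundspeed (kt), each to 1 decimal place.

Leg 1: desired track 218.7°; wind correction -4.0° → command heading 214.7°, groundspeed 94.3 kt
Leg 2: desired track 178.6°; wind correction -1.0° → command heading 177.6°, groundspeed 91.4 kt
Leg 3: desired track 85.6°; wind correction +5.0° → command heading 90.6°, groundspeed 98.4 kt

Leg 1: heading=214.7°, groundspeed=94.3 kt
Leg 2: heading=177.6°, groundspeed=91.4 kt
Leg 3: heading=90.6°, groundspeed=98.4 kt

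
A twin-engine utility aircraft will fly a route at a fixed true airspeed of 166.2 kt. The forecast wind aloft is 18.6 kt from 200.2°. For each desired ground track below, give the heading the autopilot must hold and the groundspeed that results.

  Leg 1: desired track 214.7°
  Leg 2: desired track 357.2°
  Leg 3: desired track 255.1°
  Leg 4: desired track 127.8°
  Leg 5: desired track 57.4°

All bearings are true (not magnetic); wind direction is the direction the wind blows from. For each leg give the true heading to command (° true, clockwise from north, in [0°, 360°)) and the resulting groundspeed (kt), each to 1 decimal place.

Leg 1: desired track 214.7°; wind correction -1.6° → command heading 213.1°, groundspeed 148.1 kt
Leg 2: desired track 357.2°; wind correction -2.5° → command heading 354.7°, groundspeed 183.2 kt
Leg 3: desired track 255.1°; wind correction -5.3° → command heading 249.8°, groundspeed 154.8 kt
Leg 4: desired track 127.8°; wind correction +6.1° → command heading 133.9°, groundspeed 159.6 kt
Leg 5: desired track 57.4°; wind correction +3.9° → command heading 61.3°, groundspeed 180.6 kt

Leg 1: heading=213.1°, groundspeed=148.1 kt
Leg 2: heading=354.7°, groundspeed=183.2 kt
Leg 3: heading=249.8°, groundspeed=154.8 kt
Leg 4: heading=133.9°, groundspeed=159.6 kt
Leg 5: heading=61.3°, groundspeed=180.6 kt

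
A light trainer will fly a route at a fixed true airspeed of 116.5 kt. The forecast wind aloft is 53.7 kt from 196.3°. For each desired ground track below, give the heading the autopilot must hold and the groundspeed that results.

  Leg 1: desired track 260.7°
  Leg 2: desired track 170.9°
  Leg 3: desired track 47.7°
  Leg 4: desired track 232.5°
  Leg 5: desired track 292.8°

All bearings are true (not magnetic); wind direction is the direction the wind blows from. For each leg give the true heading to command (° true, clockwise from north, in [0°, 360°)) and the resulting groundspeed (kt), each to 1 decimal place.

Leg 1: desired track 260.7°; wind correction -24.6° → command heading 236.1°, groundspeed 82.8 kt
Leg 2: desired track 170.9°; wind correction +11.4° → command heading 182.3°, groundspeed 65.7 kt
Leg 3: desired track 47.7°; wind correction +13.9° → command heading 61.6°, groundspeed 158.9 kt
Leg 4: desired track 232.5°; wind correction -15.8° → command heading 216.7°, groundspeed 68.8 kt
Leg 5: desired track 292.8°; wind correction -27.3° → command heading 265.5°, groundspeed 109.6 kt

Leg 1: heading=236.1°, groundspeed=82.8 kt
Leg 2: heading=182.3°, groundspeed=65.7 kt
Leg 3: heading=61.6°, groundspeed=158.9 kt
Leg 4: heading=216.7°, groundspeed=68.8 kt
Leg 5: heading=265.5°, groundspeed=109.6 kt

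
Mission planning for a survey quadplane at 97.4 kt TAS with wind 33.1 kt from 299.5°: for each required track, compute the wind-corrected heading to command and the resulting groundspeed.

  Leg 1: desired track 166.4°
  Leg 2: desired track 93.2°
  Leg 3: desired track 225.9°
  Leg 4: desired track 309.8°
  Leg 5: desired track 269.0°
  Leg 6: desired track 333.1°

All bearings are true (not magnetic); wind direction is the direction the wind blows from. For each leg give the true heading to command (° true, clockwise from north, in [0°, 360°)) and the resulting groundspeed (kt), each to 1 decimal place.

Leg 1: heading=180.8°, groundspeed=117.0 kt
Leg 2: heading=84.5°, groundspeed=126.0 kt
Leg 3: heading=244.9°, groundspeed=82.7 kt
Leg 4: heading=306.3°, groundspeed=64.7 kt
Leg 5: heading=278.9°, groundspeed=67.4 kt
Leg 6: heading=322.3°, groundspeed=68.1 kt

Leg 1: desired track 166.4°; wind correction +14.4° → command heading 180.8°, groundspeed 117.0 kt
Leg 2: desired track 93.2°; wind correction -8.7° → command heading 84.5°, groundspeed 126.0 kt
Leg 3: desired track 225.9°; wind correction +19.0° → command heading 244.9°, groundspeed 82.7 kt
Leg 4: desired track 309.8°; wind correction -3.5° → command heading 306.3°, groundspeed 64.7 kt
Leg 5: desired track 269.0°; wind correction +9.9° → command heading 278.9°, groundspeed 67.4 kt
Leg 6: desired track 333.1°; wind correction -10.8° → command heading 322.3°, groundspeed 68.1 kt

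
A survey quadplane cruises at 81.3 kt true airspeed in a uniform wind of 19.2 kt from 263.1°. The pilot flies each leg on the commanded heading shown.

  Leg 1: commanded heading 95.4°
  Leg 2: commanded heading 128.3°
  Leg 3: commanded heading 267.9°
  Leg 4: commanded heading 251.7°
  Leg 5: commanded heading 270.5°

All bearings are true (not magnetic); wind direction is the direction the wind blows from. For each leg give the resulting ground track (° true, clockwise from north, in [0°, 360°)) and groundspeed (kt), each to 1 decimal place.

Leg 1: track=93.1°, groundspeed=100.1 kt
Leg 2: track=120.1°, groundspeed=95.8 kt
Leg 3: track=269.4°, groundspeed=62.2 kt
Leg 4: track=248.2°, groundspeed=62.6 kt
Leg 5: track=272.8°, groundspeed=62.3 kt

Leg 1: heading 95.4°; drift -2.3° → track 93.1°, groundspeed 100.1 kt
Leg 2: heading 128.3°; drift -8.2° → track 120.1°, groundspeed 95.8 kt
Leg 3: heading 267.9°; drift +1.5° → track 269.4°, groundspeed 62.2 kt
Leg 4: heading 251.7°; drift -3.5° → track 248.2°, groundspeed 62.6 kt
Leg 5: heading 270.5°; drift +2.3° → track 272.8°, groundspeed 62.3 kt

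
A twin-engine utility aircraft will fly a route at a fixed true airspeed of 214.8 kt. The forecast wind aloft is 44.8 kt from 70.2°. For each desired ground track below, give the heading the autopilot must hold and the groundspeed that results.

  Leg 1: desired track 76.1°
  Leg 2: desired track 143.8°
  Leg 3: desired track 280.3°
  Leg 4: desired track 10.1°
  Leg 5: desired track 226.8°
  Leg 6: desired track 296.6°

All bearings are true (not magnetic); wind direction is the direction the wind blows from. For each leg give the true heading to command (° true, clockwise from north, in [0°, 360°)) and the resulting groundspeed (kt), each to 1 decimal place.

Leg 1: heading=74.9°, groundspeed=170.2 kt
Leg 2: heading=132.3°, groundspeed=197.8 kt
Leg 3: heading=286.3°, groundspeed=252.4 kt
Leg 4: heading=20.5°, groundspeed=188.9 kt
Leg 5: heading=222.0°, groundspeed=255.2 kt
Leg 6: heading=305.3°, groundspeed=243.2 kt

Leg 1: desired track 76.1°; wind correction -1.2° → command heading 74.9°, groundspeed 170.2 kt
Leg 2: desired track 143.8°; wind correction -11.5° → command heading 132.3°, groundspeed 197.8 kt
Leg 3: desired track 280.3°; wind correction +6.0° → command heading 286.3°, groundspeed 252.4 kt
Leg 4: desired track 10.1°; wind correction +10.4° → command heading 20.5°, groundspeed 188.9 kt
Leg 5: desired track 226.8°; wind correction -4.8° → command heading 222.0°, groundspeed 255.2 kt
Leg 6: desired track 296.6°; wind correction +8.7° → command heading 305.3°, groundspeed 243.2 kt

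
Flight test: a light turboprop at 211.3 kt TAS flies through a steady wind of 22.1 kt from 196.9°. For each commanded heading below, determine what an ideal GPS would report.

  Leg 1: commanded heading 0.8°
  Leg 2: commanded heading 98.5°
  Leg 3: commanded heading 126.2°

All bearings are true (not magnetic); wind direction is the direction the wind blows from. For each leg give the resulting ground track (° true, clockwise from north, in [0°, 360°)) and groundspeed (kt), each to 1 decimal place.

Leg 1: track=2.3°, groundspeed=232.6 kt
Leg 2: track=92.7°, groundspeed=215.6 kt
Leg 3: track=120.4°, groundspeed=205.1 kt

Leg 1: heading 0.8°; drift +1.5° → track 2.3°, groundspeed 232.6 kt
Leg 2: heading 98.5°; drift -5.8° → track 92.7°, groundspeed 215.6 kt
Leg 3: heading 126.2°; drift -5.8° → track 120.4°, groundspeed 205.1 kt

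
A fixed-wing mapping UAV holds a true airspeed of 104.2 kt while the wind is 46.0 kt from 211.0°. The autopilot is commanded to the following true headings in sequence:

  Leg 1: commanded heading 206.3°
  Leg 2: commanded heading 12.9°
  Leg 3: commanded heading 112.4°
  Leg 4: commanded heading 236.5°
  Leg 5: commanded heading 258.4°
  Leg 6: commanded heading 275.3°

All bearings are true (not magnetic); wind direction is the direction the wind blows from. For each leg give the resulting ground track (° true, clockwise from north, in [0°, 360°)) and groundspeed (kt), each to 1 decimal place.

Leg 1: heading 206.3°; drift -3.7° → track 202.6°, groundspeed 58.5 kt
Leg 2: heading 12.9°; drift +5.5° → track 18.4°, groundspeed 148.6 kt
Leg 3: heading 112.4°; drift -22.3° → track 90.1°, groundspeed 120.0 kt
Leg 4: heading 236.5°; drift +17.5° → track 254.0°, groundspeed 65.7 kt
Leg 5: heading 258.4°; drift +24.9° → track 283.3°, groundspeed 80.5 kt
Leg 6: heading 275.3°; drift +26.2° → track 301.5°, groundspeed 93.9 kt

Leg 1: track=202.6°, groundspeed=58.5 kt
Leg 2: track=18.4°, groundspeed=148.6 kt
Leg 3: track=90.1°, groundspeed=120.0 kt
Leg 4: track=254.0°, groundspeed=65.7 kt
Leg 5: track=283.3°, groundspeed=80.5 kt
Leg 6: track=301.5°, groundspeed=93.9 kt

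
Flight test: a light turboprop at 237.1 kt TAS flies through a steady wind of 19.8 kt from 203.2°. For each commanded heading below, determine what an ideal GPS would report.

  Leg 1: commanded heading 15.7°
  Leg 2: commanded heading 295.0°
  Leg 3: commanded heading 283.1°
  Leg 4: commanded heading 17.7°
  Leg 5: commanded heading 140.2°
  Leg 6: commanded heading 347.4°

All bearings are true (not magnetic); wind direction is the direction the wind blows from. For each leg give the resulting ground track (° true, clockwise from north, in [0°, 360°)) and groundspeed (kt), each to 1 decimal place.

Leg 1: track=16.3°, groundspeed=256.7 kt
Leg 2: track=299.8°, groundspeed=238.5 kt
Leg 3: track=287.9°, groundspeed=234.4 kt
Leg 4: track=18.1°, groundspeed=256.8 kt
Leg 5: track=135.8°, groundspeed=228.8 kt
Leg 6: track=350.0°, groundspeed=253.4 kt

Leg 1: heading 15.7°; drift +0.6° → track 16.3°, groundspeed 256.7 kt
Leg 2: heading 295.0°; drift +4.8° → track 299.8°, groundspeed 238.5 kt
Leg 3: heading 283.1°; drift +4.8° → track 287.9°, groundspeed 234.4 kt
Leg 4: heading 17.7°; drift +0.4° → track 18.1°, groundspeed 256.8 kt
Leg 5: heading 140.2°; drift -4.4° → track 135.8°, groundspeed 228.8 kt
Leg 6: heading 347.4°; drift +2.6° → track 350.0°, groundspeed 253.4 kt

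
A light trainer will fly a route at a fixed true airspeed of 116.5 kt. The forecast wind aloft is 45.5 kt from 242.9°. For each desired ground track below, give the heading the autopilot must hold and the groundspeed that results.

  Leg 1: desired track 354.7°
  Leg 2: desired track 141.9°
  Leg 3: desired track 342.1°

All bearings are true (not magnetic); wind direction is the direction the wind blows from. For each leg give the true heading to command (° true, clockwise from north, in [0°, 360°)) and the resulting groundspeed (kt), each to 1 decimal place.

Leg 1: desired track 354.7°; wind correction -21.3° → command heading 333.4°, groundspeed 125.5 kt
Leg 2: desired track 141.9°; wind correction +22.5° → command heading 164.4°, groundspeed 116.3 kt
Leg 3: desired track 342.1°; wind correction -22.7° → command heading 319.4°, groundspeed 114.8 kt

Leg 1: heading=333.4°, groundspeed=125.5 kt
Leg 2: heading=164.4°, groundspeed=116.3 kt
Leg 3: heading=319.4°, groundspeed=114.8 kt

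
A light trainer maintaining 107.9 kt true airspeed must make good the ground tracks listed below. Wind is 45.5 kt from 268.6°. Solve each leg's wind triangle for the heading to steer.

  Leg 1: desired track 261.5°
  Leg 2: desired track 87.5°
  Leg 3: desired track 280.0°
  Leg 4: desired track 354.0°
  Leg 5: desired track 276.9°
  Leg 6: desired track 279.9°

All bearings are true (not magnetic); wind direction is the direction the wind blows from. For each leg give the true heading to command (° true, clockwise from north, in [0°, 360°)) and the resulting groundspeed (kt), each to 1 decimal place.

Leg 1: heading=264.5°, groundspeed=62.6 kt
Leg 2: heading=87.0°, groundspeed=153.4 kt
Leg 3: heading=275.2°, groundspeed=62.9 kt
Leg 4: heading=329.1°, groundspeed=94.3 kt
Leg 5: heading=273.4°, groundspeed=62.7 kt
Leg 6: heading=275.2°, groundspeed=62.9 kt

Leg 1: desired track 261.5°; wind correction +3.0° → command heading 264.5°, groundspeed 62.6 kt
Leg 2: desired track 87.5°; wind correction -0.5° → command heading 87.0°, groundspeed 153.4 kt
Leg 3: desired track 280.0°; wind correction -4.8° → command heading 275.2°, groundspeed 62.9 kt
Leg 4: desired track 354.0°; wind correction -24.9° → command heading 329.1°, groundspeed 94.3 kt
Leg 5: desired track 276.9°; wind correction -3.5° → command heading 273.4°, groundspeed 62.7 kt
Leg 6: desired track 279.9°; wind correction -4.7° → command heading 275.2°, groundspeed 62.9 kt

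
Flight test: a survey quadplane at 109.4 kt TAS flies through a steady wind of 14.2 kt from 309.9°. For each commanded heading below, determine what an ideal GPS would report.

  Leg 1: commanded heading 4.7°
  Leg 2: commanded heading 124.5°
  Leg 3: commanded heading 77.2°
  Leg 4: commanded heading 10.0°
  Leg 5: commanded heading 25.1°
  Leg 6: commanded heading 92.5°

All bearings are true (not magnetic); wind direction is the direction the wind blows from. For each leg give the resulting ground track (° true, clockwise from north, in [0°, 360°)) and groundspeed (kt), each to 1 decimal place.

Leg 1: track=11.2°, groundspeed=101.9 kt
Leg 2: track=125.1°, groundspeed=123.5 kt
Leg 3: track=82.7°, groundspeed=118.5 kt
Leg 4: track=16.9°, groundspeed=103.1 kt
Leg 5: track=32.5°, groundspeed=106.7 kt
Leg 6: track=96.6°, groundspeed=121.0 kt

Leg 1: heading 4.7°; drift +6.5° → track 11.2°, groundspeed 101.9 kt
Leg 2: heading 124.5°; drift +0.6° → track 125.1°, groundspeed 123.5 kt
Leg 3: heading 77.2°; drift +5.5° → track 82.7°, groundspeed 118.5 kt
Leg 4: heading 10.0°; drift +6.9° → track 16.9°, groundspeed 103.1 kt
Leg 5: heading 25.1°; drift +7.4° → track 32.5°, groundspeed 106.7 kt
Leg 6: heading 92.5°; drift +4.1° → track 96.6°, groundspeed 121.0 kt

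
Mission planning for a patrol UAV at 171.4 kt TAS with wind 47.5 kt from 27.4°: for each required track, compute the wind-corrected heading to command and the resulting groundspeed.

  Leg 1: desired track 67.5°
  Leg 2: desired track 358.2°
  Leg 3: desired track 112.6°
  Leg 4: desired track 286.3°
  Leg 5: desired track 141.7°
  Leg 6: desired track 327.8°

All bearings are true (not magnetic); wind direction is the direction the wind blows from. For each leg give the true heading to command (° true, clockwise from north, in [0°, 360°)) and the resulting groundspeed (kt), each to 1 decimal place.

Leg 1: heading=57.2°, groundspeed=132.3 kt
Leg 2: heading=6.0°, groundspeed=128.4 kt
Leg 3: heading=96.6°, groundspeed=160.8 kt
Leg 4: heading=302.1°, groundspeed=174.1 kt
Leg 5: heading=127.1°, groundspeed=185.4 kt
Leg 6: heading=341.6°, groundspeed=142.4 kt

Leg 1: desired track 67.5°; wind correction -10.3° → command heading 57.2°, groundspeed 132.3 kt
Leg 2: desired track 358.2°; wind correction +7.8° → command heading 6.0°, groundspeed 128.4 kt
Leg 3: desired track 112.6°; wind correction -16.0° → command heading 96.6°, groundspeed 160.8 kt
Leg 4: desired track 286.3°; wind correction +15.8° → command heading 302.1°, groundspeed 174.1 kt
Leg 5: desired track 141.7°; wind correction -14.6° → command heading 127.1°, groundspeed 185.4 kt
Leg 6: desired track 327.8°; wind correction +13.8° → command heading 341.6°, groundspeed 142.4 kt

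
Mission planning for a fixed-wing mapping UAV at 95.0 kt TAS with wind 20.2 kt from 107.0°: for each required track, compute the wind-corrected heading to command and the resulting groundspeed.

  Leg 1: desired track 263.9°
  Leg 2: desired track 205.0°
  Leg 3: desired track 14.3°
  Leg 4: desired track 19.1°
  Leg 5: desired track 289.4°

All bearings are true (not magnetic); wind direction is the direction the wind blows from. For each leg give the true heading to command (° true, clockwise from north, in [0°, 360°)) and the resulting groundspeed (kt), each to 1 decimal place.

Leg 1: desired track 263.9°; wind correction -4.8° → command heading 259.1°, groundspeed 113.2 kt
Leg 2: desired track 205.0°; wind correction -12.2° → command heading 192.8°, groundspeed 95.7 kt
Leg 3: desired track 14.3°; wind correction +12.3° → command heading 26.6°, groundspeed 93.8 kt
Leg 4: desired track 19.1°; wind correction +12.3° → command heading 31.4°, groundspeed 92.1 kt
Leg 5: desired track 289.4°; wind correction +0.5° → command heading 289.9°, groundspeed 115.2 kt

Leg 1: heading=259.1°, groundspeed=113.2 kt
Leg 2: heading=192.8°, groundspeed=95.7 kt
Leg 3: heading=26.6°, groundspeed=93.8 kt
Leg 4: heading=31.4°, groundspeed=92.1 kt
Leg 5: heading=289.9°, groundspeed=115.2 kt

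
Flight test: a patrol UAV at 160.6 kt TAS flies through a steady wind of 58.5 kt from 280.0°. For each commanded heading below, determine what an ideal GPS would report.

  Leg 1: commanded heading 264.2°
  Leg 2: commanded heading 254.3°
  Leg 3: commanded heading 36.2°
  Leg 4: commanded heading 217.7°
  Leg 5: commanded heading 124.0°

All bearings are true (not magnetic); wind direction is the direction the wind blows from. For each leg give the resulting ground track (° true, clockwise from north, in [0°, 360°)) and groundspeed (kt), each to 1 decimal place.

Leg 1: track=255.5°, groundspeed=105.5 kt
Leg 2: track=241.1°, groundspeed=110.8 kt
Leg 3: track=51.9°, groundspeed=193.7 kt
Leg 4: track=196.5°, groundspeed=143.1 kt
Leg 5: track=117.7°, groundspeed=215.4 kt

Leg 1: heading 264.2°; drift -8.7° → track 255.5°, groundspeed 105.5 kt
Leg 2: heading 254.3°; drift -13.2° → track 241.1°, groundspeed 110.8 kt
Leg 3: heading 36.2°; drift +15.7° → track 51.9°, groundspeed 193.7 kt
Leg 4: heading 217.7°; drift -21.2° → track 196.5°, groundspeed 143.1 kt
Leg 5: heading 124.0°; drift -6.3° → track 117.7°, groundspeed 215.4 kt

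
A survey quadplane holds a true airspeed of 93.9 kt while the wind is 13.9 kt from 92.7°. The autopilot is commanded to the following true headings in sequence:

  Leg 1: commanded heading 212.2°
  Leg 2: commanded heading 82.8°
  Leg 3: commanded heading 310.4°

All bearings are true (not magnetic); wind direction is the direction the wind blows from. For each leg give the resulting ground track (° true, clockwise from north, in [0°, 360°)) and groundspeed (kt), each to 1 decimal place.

Leg 1: track=219.0°, groundspeed=101.5 kt
Leg 2: track=81.1°, groundspeed=80.2 kt
Leg 3: track=305.8°, groundspeed=105.2 kt

Leg 1: heading 212.2°; drift +6.8° → track 219.0°, groundspeed 101.5 kt
Leg 2: heading 82.8°; drift -1.7° → track 81.1°, groundspeed 80.2 kt
Leg 3: heading 310.4°; drift -4.6° → track 305.8°, groundspeed 105.2 kt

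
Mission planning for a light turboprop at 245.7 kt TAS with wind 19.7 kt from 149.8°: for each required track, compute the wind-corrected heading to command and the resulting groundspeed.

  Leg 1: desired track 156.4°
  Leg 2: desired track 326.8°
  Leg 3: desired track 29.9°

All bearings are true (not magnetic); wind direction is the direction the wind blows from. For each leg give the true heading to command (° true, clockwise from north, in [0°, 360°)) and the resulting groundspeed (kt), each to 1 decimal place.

Leg 1: desired track 156.4°; wind correction -0.5° → command heading 155.9°, groundspeed 226.1 kt
Leg 2: desired track 326.8°; wind correction -0.2° → command heading 326.6°, groundspeed 265.4 kt
Leg 3: desired track 29.9°; wind correction +4.0° → command heading 33.9°, groundspeed 254.9 kt

Leg 1: heading=155.9°, groundspeed=226.1 kt
Leg 2: heading=326.6°, groundspeed=265.4 kt
Leg 3: heading=33.9°, groundspeed=254.9 kt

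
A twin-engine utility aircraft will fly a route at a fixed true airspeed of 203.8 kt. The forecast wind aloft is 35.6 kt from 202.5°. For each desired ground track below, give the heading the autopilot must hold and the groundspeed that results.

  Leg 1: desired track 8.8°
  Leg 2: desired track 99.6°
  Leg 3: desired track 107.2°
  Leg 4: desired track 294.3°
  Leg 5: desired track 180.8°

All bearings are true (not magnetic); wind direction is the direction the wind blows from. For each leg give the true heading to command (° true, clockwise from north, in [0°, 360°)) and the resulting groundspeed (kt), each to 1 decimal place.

Leg 1: heading=6.4°, groundspeed=238.2 kt
Leg 2: heading=109.4°, groundspeed=208.8 kt
Leg 3: heading=117.2°, groundspeed=204.0 kt
Leg 4: heading=284.2°, groundspeed=201.8 kt
Leg 5: heading=184.5°, groundspeed=170.3 kt

Leg 1: desired track 8.8°; wind correction -2.4° → command heading 6.4°, groundspeed 238.2 kt
Leg 2: desired track 99.6°; wind correction +9.8° → command heading 109.4°, groundspeed 208.8 kt
Leg 3: desired track 107.2°; wind correction +10.0° → command heading 117.2°, groundspeed 204.0 kt
Leg 4: desired track 294.3°; wind correction -10.1° → command heading 284.2°, groundspeed 201.8 kt
Leg 5: desired track 180.8°; wind correction +3.7° → command heading 184.5°, groundspeed 170.3 kt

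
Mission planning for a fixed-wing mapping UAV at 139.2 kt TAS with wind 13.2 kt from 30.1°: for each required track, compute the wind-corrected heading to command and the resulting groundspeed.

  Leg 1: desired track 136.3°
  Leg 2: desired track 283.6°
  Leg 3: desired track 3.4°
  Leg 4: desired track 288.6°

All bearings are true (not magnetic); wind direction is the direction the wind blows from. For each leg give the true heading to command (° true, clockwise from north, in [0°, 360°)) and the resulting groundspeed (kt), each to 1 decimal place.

Leg 1: desired track 136.3°; wind correction -5.2° → command heading 131.1°, groundspeed 142.3 kt
Leg 2: desired track 283.6°; wind correction +5.2° → command heading 288.8°, groundspeed 142.4 kt
Leg 3: desired track 3.4°; wind correction +2.4° → command heading 5.8°, groundspeed 127.3 kt
Leg 4: desired track 288.6°; wind correction +5.3° → command heading 293.9°, groundspeed 141.2 kt

Leg 1: heading=131.1°, groundspeed=142.3 kt
Leg 2: heading=288.8°, groundspeed=142.4 kt
Leg 3: heading=5.8°, groundspeed=127.3 kt
Leg 4: heading=293.9°, groundspeed=141.2 kt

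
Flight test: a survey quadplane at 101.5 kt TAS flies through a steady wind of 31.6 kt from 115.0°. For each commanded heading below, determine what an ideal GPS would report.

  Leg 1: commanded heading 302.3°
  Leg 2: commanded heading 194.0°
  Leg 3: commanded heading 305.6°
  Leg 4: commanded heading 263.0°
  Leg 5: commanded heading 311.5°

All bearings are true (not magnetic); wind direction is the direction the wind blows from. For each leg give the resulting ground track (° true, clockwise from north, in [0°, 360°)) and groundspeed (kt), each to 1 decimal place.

Leg 1: track=300.6°, groundspeed=132.9 kt
Leg 2: track=212.0°, groundspeed=100.4 kt
Leg 3: track=303.1°, groundspeed=132.7 kt
Leg 4: track=270.4°, groundspeed=129.4 kt
Leg 5: track=307.6°, groundspeed=132.1 kt

Leg 1: heading 302.3°; drift -1.7° → track 300.6°, groundspeed 132.9 kt
Leg 2: heading 194.0°; drift +18.0° → track 212.0°, groundspeed 100.4 kt
Leg 3: heading 305.6°; drift -2.5° → track 303.1°, groundspeed 132.7 kt
Leg 4: heading 263.0°; drift +7.4° → track 270.4°, groundspeed 129.4 kt
Leg 5: heading 311.5°; drift -3.9° → track 307.6°, groundspeed 132.1 kt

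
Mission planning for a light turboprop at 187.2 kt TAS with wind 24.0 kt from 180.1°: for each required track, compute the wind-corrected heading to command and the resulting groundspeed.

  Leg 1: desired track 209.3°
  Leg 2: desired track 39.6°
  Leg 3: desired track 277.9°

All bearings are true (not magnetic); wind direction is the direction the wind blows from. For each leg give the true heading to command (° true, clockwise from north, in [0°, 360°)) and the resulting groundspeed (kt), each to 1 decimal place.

Leg 1: heading=205.7°, groundspeed=165.9 kt
Leg 2: heading=44.3°, groundspeed=205.1 kt
Leg 3: heading=270.6°, groundspeed=188.9 kt

Leg 1: desired track 209.3°; wind correction -3.6° → command heading 205.7°, groundspeed 165.9 kt
Leg 2: desired track 39.6°; wind correction +4.7° → command heading 44.3°, groundspeed 205.1 kt
Leg 3: desired track 277.9°; wind correction -7.3° → command heading 270.6°, groundspeed 188.9 kt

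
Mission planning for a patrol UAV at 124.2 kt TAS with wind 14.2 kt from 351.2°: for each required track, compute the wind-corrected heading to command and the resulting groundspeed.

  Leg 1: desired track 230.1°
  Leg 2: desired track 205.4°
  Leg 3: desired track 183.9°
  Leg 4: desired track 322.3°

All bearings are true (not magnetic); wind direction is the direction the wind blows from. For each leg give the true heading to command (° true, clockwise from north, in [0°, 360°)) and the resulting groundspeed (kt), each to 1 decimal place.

Leg 1: heading=235.7°, groundspeed=130.9 kt
Leg 2: heading=209.1°, groundspeed=135.7 kt
Leg 3: heading=185.3°, groundspeed=138.0 kt
Leg 4: heading=325.5°, groundspeed=111.6 kt

Leg 1: desired track 230.1°; wind correction +5.6° → command heading 235.7°, groundspeed 130.9 kt
Leg 2: desired track 205.4°; wind correction +3.7° → command heading 209.1°, groundspeed 135.7 kt
Leg 3: desired track 183.9°; wind correction +1.4° → command heading 185.3°, groundspeed 138.0 kt
Leg 4: desired track 322.3°; wind correction +3.2° → command heading 325.5°, groundspeed 111.6 kt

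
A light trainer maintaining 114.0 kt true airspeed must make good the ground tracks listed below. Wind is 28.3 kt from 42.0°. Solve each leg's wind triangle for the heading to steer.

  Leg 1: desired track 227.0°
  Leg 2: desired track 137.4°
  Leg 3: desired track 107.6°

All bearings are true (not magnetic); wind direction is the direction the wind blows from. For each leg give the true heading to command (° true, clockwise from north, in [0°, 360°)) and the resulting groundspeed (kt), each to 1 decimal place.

Leg 1: desired track 227.0°; wind correction +1.2° → command heading 228.2°, groundspeed 142.2 kt
Leg 2: desired track 137.4°; wind correction -14.3° → command heading 123.1°, groundspeed 113.1 kt
Leg 3: desired track 107.6°; wind correction -13.1° → command heading 94.5°, groundspeed 99.4 kt

Leg 1: heading=228.2°, groundspeed=142.2 kt
Leg 2: heading=123.1°, groundspeed=113.1 kt
Leg 3: heading=94.5°, groundspeed=99.4 kt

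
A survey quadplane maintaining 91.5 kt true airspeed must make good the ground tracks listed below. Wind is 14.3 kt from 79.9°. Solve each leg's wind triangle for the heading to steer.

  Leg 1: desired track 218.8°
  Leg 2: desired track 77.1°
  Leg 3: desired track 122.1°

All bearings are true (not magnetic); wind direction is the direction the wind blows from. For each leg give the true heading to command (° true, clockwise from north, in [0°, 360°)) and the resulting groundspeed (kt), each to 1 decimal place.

Leg 1: desired track 218.8°; wind correction -5.9° → command heading 212.9°, groundspeed 101.8 kt
Leg 2: desired track 77.1°; wind correction +0.4° → command heading 77.5°, groundspeed 77.2 kt
Leg 3: desired track 122.1°; wind correction -6.0° → command heading 116.1°, groundspeed 80.4 kt

Leg 1: heading=212.9°, groundspeed=101.8 kt
Leg 2: heading=77.5°, groundspeed=77.2 kt
Leg 3: heading=116.1°, groundspeed=80.4 kt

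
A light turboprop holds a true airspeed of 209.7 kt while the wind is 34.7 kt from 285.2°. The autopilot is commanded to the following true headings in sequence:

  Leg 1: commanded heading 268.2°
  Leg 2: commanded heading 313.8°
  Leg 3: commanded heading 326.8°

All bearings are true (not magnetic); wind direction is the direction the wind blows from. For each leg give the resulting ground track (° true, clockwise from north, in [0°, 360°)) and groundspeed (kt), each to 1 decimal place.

Leg 1: heading 268.2°; drift -3.3° → track 264.9°, groundspeed 176.8 kt
Leg 2: heading 313.8°; drift +5.3° → track 319.1°, groundspeed 180.0 kt
Leg 3: heading 326.8°; drift +7.1° → track 333.9°, groundspeed 185.2 kt

Leg 1: track=264.9°, groundspeed=176.8 kt
Leg 2: track=319.1°, groundspeed=180.0 kt
Leg 3: track=333.9°, groundspeed=185.2 kt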